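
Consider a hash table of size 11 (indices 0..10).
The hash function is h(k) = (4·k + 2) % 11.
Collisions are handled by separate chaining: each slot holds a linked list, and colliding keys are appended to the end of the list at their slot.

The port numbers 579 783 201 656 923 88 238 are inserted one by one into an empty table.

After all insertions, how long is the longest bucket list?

Insert 579: h=8, bucket 8 empty → new chain.
Insert 783: h=10, bucket 10 empty → new chain.
Insert 201: h=3, bucket 3 empty → new chain.
Insert 656: h=8, bucket 8 nonempty → append to chain.
Insert 923: h=9, bucket 9 empty → new chain.
Insert 88: h=2, bucket 2 empty → new chain.
Insert 238: h=8, bucket 8 nonempty → append to chain.
Final buckets:
0: —
1: —
2: 88
3: 201
4: —
5: —
6: —
7: —
8: 579 -> 656 -> 238
9: 923
10: 783

3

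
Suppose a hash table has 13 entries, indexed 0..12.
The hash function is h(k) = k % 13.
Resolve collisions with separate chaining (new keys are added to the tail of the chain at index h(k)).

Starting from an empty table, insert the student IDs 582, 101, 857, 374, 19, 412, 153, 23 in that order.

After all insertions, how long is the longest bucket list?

Insert 582: h=10, bucket 10 empty → new chain.
Insert 101: h=10, bucket 10 nonempty → append to chain.
Insert 857: h=12, bucket 12 empty → new chain.
Insert 374: h=10, bucket 10 nonempty → append to chain.
Insert 19: h=6, bucket 6 empty → new chain.
Insert 412: h=9, bucket 9 empty → new chain.
Insert 153: h=10, bucket 10 nonempty → append to chain.
Insert 23: h=10, bucket 10 nonempty → append to chain.
Final buckets:
0: -
1: -
2: -
3: -
4: -
5: -
6: 19
7: -
8: -
9: 412
10: 582 -> 101 -> 374 -> 153 -> 23
11: -
12: 857

5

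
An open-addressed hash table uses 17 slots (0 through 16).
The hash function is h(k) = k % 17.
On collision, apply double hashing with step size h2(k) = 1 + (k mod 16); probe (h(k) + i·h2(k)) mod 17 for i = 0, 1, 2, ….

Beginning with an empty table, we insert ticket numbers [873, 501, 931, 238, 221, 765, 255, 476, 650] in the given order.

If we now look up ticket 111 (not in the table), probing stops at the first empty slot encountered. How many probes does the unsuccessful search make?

873: h=6 → slot 6
501: h=8 → slot 8
931: h=13 → slot 13
238: h=0 → slot 0
221: h=0, h2=14, probe 0,14 → slot 14
765: h=0, h2=14, probe 0,14,11 → slot 11
255: h=0, h2=16, probe 0,16 → slot 16
476: h=0, h2=13, probe 0,13,9 → slot 9
650: h=4 → slot 4
Table: [238, —, —, —, 650, —, 873, —, 501, 476, —, 765, —, 931, 221, —, 255]
Lookup 111: h=9, h2=16, probe 9,8,7 → slot 7 empty, not found.

3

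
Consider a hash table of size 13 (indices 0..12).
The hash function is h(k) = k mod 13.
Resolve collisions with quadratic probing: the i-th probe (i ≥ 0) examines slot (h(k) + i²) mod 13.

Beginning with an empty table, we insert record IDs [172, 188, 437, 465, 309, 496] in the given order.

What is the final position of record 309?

172 hashes to 3; slot 3 is free → place at 3.
188 hashes to 6; slot 6 is free → place at 6.
437 hashes to 8; slot 8 is free → place at 8.
465 hashes to 10; slot 10 is free → place at 10.
309 hashes to 10; 10 taken → place at 11.
496 hashes to 2; slot 2 is free → place at 2.
Table: [., ., 496, 172, ., ., 188, ., 437, ., 465, 309, .]

11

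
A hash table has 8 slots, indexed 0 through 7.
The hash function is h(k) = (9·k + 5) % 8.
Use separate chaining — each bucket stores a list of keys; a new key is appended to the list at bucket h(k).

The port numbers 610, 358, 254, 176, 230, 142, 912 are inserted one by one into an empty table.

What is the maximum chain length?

4

610 -> bucket 7
358 -> bucket 3
254 -> bucket 3 (collision)
176 -> bucket 5
230 -> bucket 3 (collision)
142 -> bucket 3 (collision)
912 -> bucket 5 (collision)
Final buckets:
0: ∅
1: ∅
2: ∅
3: 358 -> 254 -> 230 -> 142
4: ∅
5: 176 -> 912
6: ∅
7: 610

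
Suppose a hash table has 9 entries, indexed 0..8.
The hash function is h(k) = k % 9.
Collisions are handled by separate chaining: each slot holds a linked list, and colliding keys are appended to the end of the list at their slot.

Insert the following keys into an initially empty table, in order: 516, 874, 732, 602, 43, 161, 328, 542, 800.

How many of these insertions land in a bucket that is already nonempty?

3

Insert 516: h=3, bucket 3 empty -> new chain.
Insert 874: h=1, bucket 1 empty -> new chain.
Insert 732: h=3, bucket 3 nonempty -> append to chain.
Insert 602: h=8, bucket 8 empty -> new chain.
Insert 43: h=7, bucket 7 empty -> new chain.
Insert 161: h=8, bucket 8 nonempty -> append to chain.
Insert 328: h=4, bucket 4 empty -> new chain.
Insert 542: h=2, bucket 2 empty -> new chain.
Insert 800: h=8, bucket 8 nonempty -> append to chain.
Final buckets:
0: ∅
1: 874
2: 542
3: 516 -> 732
4: 328
5: ∅
6: ∅
7: 43
8: 602 -> 161 -> 800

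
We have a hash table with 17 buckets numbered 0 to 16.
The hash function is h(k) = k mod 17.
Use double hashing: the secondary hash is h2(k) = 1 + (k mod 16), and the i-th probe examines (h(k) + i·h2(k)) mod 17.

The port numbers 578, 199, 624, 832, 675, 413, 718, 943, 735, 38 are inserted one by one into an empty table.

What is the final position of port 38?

578: h=0 -> slot 0
199: h=12 -> slot 12
624: h=12, h2=1, probe 12,13 -> slot 13
832: h=16 -> slot 16
675: h=12, h2=4, probe 12,16,3 -> slot 3
413: h=5 -> slot 5
718: h=4 -> slot 4
943: h=8 -> slot 8
735: h=4, h2=16, probe 4,3,2 -> slot 2
38: h=4, h2=7, probe 4,11 -> slot 11
Table: [578, ∅, 735, 675, 718, 413, ∅, ∅, 943, ∅, ∅, 38, 199, 624, ∅, ∅, 832]

11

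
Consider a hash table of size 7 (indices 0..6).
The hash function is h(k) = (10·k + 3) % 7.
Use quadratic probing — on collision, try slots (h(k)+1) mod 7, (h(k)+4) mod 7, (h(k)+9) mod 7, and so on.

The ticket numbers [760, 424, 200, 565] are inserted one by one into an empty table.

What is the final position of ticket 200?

Insert 760: h=1, slot 1 empty => index 1.
Insert 424: h=1, slot 1 occupied => index 2.
Insert 200: h=1, slots 1,2 occupied => index 5.
Insert 565: h=4, slot 4 empty => index 4.
Table: [., 760, 424, ., 565, 200, .]

5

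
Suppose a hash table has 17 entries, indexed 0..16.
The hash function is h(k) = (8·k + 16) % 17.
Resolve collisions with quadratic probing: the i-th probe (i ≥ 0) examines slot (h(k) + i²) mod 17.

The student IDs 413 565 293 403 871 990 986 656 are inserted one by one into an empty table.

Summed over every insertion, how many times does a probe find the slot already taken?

413 hashes to 5; slot 5 is free => place at 5.
565 hashes to 14; slot 14 is free => place at 14.
293 hashes to 14; 14 taken => place at 15.
403 hashes to 10; slot 10 is free => place at 10.
871 hashes to 14; 14,15 taken => place at 1.
990 hashes to 14; 14,15,1 taken => place at 6.
986 hashes to 16; slot 16 is free => place at 16.
656 hashes to 11; slot 11 is free => place at 11.
Table: [∅, 871, ∅, ∅, ∅, 413, 990, ∅, ∅, ∅, 403, 656, ∅, ∅, 565, 293, 986]

6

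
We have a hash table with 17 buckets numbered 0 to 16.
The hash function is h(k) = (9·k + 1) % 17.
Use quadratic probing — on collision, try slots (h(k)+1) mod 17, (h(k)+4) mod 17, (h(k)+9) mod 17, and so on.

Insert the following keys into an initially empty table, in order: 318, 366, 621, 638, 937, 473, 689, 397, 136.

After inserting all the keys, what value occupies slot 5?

136

318: h=7 => slot 7
366: h=14 => slot 14
621: h=14, probe 14,15 => slot 15
638: h=14, probe 14,15,1 => slot 1
937: h=2 => slot 2
473: h=8 => slot 8
689: h=14, probe 14,15,1,6 => slot 6
397: h=4 => slot 4
136: h=1, probe 1,2,5 => slot 5
Table: [., 638, 937, ., 397, 136, 689, 318, 473, ., ., ., ., ., 366, 621, .]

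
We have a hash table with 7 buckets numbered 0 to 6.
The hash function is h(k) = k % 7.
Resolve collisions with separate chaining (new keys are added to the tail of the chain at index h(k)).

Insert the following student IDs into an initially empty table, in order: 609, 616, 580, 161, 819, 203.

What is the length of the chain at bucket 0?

Insert 609: h=0, bucket 0 empty -> new chain.
Insert 616: h=0, bucket 0 nonempty -> append to chain.
Insert 580: h=6, bucket 6 empty -> new chain.
Insert 161: h=0, bucket 0 nonempty -> append to chain.
Insert 819: h=0, bucket 0 nonempty -> append to chain.
Insert 203: h=0, bucket 0 nonempty -> append to chain.
Final buckets:
0: 609 -> 616 -> 161 -> 819 -> 203
1: .
2: .
3: .
4: .
5: .
6: 580

5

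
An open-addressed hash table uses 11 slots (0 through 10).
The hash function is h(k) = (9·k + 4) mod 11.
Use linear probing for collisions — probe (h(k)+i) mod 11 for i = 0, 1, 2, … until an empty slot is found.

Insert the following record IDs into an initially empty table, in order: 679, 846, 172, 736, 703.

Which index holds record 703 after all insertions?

8

Insert 679: h=10, slot 10 empty => index 10.
Insert 846: h=6, slot 6 empty => index 6.
Insert 172: h=1, slot 1 empty => index 1.
Insert 736: h=6, slot 6 occupied => index 7.
Insert 703: h=6, slots 6,7 occupied => index 8.
Table: [∅, 172, ∅, ∅, ∅, ∅, 846, 736, 703, ∅, 679]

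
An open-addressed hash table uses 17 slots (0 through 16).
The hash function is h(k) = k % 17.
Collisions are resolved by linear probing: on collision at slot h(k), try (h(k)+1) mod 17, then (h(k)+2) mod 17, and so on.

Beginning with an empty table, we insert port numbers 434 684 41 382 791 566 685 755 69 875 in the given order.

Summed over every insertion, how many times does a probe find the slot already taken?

434: h=9 -> slot 9
684: h=4 -> slot 4
41: h=7 -> slot 7
382: h=8 -> slot 8
791: h=9, probe 9,10 -> slot 10
566: h=5 -> slot 5
685: h=5, probe 5,6 -> slot 6
755: h=7, probe 7,8,9,10,11 -> slot 11
69: h=1 -> slot 1
875: h=8, probe 8,9,10,11,12 -> slot 12
Table: [_, 69, _, _, 684, 566, 685, 41, 382, 434, 791, 755, 875, _, _, _, _]

10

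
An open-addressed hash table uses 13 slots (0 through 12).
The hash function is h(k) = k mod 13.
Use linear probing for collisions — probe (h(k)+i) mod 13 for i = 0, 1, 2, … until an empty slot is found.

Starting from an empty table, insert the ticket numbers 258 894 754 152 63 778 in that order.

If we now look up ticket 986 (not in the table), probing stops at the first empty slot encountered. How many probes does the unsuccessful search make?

Insert 258: h=11, slot 11 empty → index 11.
Insert 894: h=10, slot 10 empty → index 10.
Insert 754: h=0, slot 0 empty → index 0.
Insert 152: h=9, slot 9 empty → index 9.
Insert 63: h=11, slot 11 occupied → index 12.
Insert 778: h=11, slots 11,12,0 occupied → index 1.
Table: [754, 778, -, -, -, -, -, -, -, 152, 894, 258, 63]
Lookup 986: h=11, probe 11,12,0,1,2 → slot 2 empty, not found.

5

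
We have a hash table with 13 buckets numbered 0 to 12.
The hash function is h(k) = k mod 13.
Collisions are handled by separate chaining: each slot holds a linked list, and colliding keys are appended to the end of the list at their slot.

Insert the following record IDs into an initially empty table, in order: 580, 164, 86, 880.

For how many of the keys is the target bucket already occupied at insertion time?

2

580 → bucket 8
164 → bucket 8 (collision)
86 → bucket 8 (collision)
880 → bucket 9
Final buckets:
0: —
1: —
2: —
3: —
4: —
5: —
6: —
7: —
8: 580 -> 164 -> 86
9: 880
10: —
11: —
12: —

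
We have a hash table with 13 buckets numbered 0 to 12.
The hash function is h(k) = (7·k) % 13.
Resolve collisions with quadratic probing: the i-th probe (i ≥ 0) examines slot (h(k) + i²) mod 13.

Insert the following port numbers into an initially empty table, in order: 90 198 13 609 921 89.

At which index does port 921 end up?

90: h=6 → slot 6
198: h=8 → slot 8
13: h=0 → slot 0
609: h=12 → slot 12
921: h=12, probe 12,0,3 → slot 3
89: h=12, probe 12,0,3,8,2 → slot 2
Table: [13, _, 89, 921, _, _, 90, _, 198, _, _, _, 609]

3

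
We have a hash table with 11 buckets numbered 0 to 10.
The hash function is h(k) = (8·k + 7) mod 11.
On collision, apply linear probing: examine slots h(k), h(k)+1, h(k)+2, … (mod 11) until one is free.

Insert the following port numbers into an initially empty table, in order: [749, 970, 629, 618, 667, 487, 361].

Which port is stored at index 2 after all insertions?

749 hashes to 4; slot 4 is free -> place at 4.
970 hashes to 1; slot 1 is free -> place at 1.
629 hashes to 1; 1 taken -> place at 2.
618 hashes to 1; 1,2 taken -> place at 3.
667 hashes to 8; slot 8 is free -> place at 8.
487 hashes to 9; slot 9 is free -> place at 9.
361 hashes to 2; 2,3,4 taken -> place at 5.
Table: [-, 970, 629, 618, 749, 361, -, -, 667, 487, -]

629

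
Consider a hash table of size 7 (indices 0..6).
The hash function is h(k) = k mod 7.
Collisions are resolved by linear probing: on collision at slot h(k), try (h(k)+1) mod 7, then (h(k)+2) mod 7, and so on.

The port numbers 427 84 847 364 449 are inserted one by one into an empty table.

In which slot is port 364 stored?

Insert 427: h=0, slot 0 empty -> index 0.
Insert 84: h=0, slot 0 occupied -> index 1.
Insert 847: h=0, slots 0,1 occupied -> index 2.
Insert 364: h=0, slots 0,1,2 occupied -> index 3.
Insert 449: h=1, slots 1,2,3 occupied -> index 4.
Table: [427, 84, 847, 364, 449, _, _]

3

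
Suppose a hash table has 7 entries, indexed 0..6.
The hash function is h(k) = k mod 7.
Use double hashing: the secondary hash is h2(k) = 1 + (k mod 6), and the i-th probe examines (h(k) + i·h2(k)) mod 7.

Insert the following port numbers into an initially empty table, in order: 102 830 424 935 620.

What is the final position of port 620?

6

102 hashes to 4; slot 4 is free → place at 4.
830 hashes to 4, h2=3; 4 taken → place at 0.
424 hashes to 4, h2=5; 4 taken → place at 2.
935 hashes to 4, h2=6; 4 taken → place at 3.
620 hashes to 4, h2=3; 4,0,3 taken → place at 6.
Table: [830, ∅, 424, 935, 102, ∅, 620]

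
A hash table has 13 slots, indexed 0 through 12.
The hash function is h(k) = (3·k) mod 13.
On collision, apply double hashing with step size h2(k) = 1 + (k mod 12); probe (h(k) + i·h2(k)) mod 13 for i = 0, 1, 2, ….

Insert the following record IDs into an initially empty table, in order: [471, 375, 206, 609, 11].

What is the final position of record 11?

6

471: h=9 => slot 9
375: h=7 => slot 7
206: h=7, h2=3, probe 7,10 => slot 10
609: h=7, h2=10, probe 7,4 => slot 4
11: h=7, h2=12, probe 7,6 => slot 6
Table: [., ., ., ., 609, ., 11, 375, ., 471, 206, ., .]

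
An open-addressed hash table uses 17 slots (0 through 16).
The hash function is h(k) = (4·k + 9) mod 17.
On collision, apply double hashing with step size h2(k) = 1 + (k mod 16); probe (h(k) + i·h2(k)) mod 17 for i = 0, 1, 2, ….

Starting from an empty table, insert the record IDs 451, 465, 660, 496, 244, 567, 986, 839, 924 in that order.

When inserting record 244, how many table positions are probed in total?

451: h=11 => slot 11
465: h=16 => slot 16
660: h=14 => slot 14
496: h=4 => slot 4
244: h=16, h2=5, probe 16,4,9 => slot 9
567: h=16, h2=8, probe 16,7 => slot 7
986: h=9, h2=11, probe 9,3 => slot 3
839: h=16, h2=8, probe 16,7,15 => slot 15
924: h=16, h2=13, probe 16,12 => slot 12
Table: [-, -, -, 986, 496, -, -, 567, -, 244, -, 451, 924, -, 660, 839, 465]

3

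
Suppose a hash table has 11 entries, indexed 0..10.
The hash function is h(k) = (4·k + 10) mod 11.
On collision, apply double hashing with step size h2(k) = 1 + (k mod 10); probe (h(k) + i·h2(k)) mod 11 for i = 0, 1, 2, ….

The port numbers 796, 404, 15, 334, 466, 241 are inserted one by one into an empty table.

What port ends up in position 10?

Insert 796: h=4, slot 4 empty -> index 4.
Insert 404: h=9, slot 9 empty -> index 9.
Insert 15: h=4, h2=6, slot 4 occupied -> index 10.
Insert 334: h=4, h2=5, slots 4,9 occupied -> index 3.
Insert 466: h=4, h2=7, slot 4 occupied -> index 0.
Insert 241: h=6, slot 6 empty -> index 6.
Table: [466, —, —, 334, 796, —, 241, —, —, 404, 15]

15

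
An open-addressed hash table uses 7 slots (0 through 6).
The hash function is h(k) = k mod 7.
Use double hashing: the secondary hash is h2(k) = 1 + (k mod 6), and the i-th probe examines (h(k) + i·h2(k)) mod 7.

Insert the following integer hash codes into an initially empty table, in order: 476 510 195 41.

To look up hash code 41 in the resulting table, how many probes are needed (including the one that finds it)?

Insert 476: h=0, slot 0 empty => index 0.
Insert 510: h=6, slot 6 empty => index 6.
Insert 195: h=6, h2=4, slot 6 occupied => index 3.
Insert 41: h=6, h2=6, slot 6 occupied => index 5.
Table: [476, -, -, 195, -, 41, 510]
Lookup 41: h=6, h2=6, probe 6,5 → found at 5.

2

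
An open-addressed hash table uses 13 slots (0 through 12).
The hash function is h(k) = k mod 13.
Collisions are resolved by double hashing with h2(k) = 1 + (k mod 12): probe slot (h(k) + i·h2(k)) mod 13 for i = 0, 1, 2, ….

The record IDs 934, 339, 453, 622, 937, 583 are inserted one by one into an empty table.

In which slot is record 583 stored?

6

934 hashes to 11; slot 11 is free → place at 11.
339 hashes to 1; slot 1 is free → place at 1.
453 hashes to 11, h2=10; 11 taken → place at 8.
622 hashes to 11, h2=11; 11 taken → place at 9.
937 hashes to 1, h2=2; 1 taken → place at 3.
583 hashes to 11, h2=8; 11 taken → place at 6.
Table: [—, 339, —, 937, —, —, 583, —, 453, 622, —, 934, —]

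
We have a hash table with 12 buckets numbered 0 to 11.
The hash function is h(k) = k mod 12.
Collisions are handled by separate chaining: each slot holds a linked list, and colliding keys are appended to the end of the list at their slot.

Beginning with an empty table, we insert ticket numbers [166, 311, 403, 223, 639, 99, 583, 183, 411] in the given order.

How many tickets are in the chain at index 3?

166 → bucket 10
311 → bucket 11
403 → bucket 7
223 → bucket 7 (collision)
639 → bucket 3
99 → bucket 3 (collision)
583 → bucket 7 (collision)
183 → bucket 3 (collision)
411 → bucket 3 (collision)
Final buckets:
0: -
1: -
2: -
3: 639 -> 99 -> 183 -> 411
4: -
5: -
6: -
7: 403 -> 223 -> 583
8: -
9: -
10: 166
11: 311

4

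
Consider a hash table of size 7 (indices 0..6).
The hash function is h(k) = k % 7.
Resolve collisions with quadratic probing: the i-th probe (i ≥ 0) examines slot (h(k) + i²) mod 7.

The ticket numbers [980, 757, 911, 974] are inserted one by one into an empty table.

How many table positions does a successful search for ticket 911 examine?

2

Insert 980: h=0, slot 0 empty → index 0.
Insert 757: h=1, slot 1 empty → index 1.
Insert 911: h=1, slot 1 occupied → index 2.
Insert 974: h=1, slots 1,2 occupied → index 5.
Table: [980, 757, 911, ., ., 974, .]
Lookup 911: h=1, probe 1,2 → found at 2.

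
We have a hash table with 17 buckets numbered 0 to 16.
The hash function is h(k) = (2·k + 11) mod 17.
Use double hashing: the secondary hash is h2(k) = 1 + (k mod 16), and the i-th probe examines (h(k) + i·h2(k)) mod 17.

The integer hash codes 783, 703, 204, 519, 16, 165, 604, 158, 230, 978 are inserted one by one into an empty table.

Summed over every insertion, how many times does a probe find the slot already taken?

Insert 783: h=13, slot 13 empty → index 13.
Insert 703: h=6, slot 6 empty → index 6.
Insert 204: h=11, slot 11 empty → index 11.
Insert 519: h=12, slot 12 empty → index 12.
Insert 16: h=9, slot 9 empty → index 9.
Insert 165: h=1, slot 1 empty → index 1.
Insert 604: h=12, h2=13, slot 12 occupied → index 8.
Insert 158: h=4, slot 4 empty → index 4.
Insert 230: h=12, h2=7, slot 12 occupied → index 2.
Insert 978: h=12, h2=3, slot 12 occupied → index 15.
Table: [., 165, 230, ., 158, ., 703, ., 604, 16, ., 204, 519, 783, ., 978, .]

3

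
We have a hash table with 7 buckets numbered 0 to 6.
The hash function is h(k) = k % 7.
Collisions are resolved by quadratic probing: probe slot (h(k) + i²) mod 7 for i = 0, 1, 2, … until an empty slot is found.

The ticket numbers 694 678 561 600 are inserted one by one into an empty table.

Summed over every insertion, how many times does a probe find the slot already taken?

1

694 hashes to 1; slot 1 is free -> place at 1.
678 hashes to 6; slot 6 is free -> place at 6.
561 hashes to 1; 1 taken -> place at 2.
600 hashes to 5; slot 5 is free -> place at 5.
Table: [_, 694, 561, _, _, 600, 678]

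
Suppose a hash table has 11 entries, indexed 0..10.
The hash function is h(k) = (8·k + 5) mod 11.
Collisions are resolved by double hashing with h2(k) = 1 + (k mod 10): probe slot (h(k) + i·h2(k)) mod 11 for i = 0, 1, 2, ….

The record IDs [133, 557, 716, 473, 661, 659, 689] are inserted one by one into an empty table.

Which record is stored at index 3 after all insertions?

689

133: h=2 → slot 2
557: h=6 → slot 6
716: h=2, h2=7, probe 2,9 → slot 9
473: h=5 → slot 5
661: h=2, h2=2, probe 2,4 → slot 4
659: h=8 → slot 8
689: h=6, h2=10, probe 6,5,4,3 → slot 3
Table: [_, _, 133, 689, 661, 473, 557, _, 659, 716, _]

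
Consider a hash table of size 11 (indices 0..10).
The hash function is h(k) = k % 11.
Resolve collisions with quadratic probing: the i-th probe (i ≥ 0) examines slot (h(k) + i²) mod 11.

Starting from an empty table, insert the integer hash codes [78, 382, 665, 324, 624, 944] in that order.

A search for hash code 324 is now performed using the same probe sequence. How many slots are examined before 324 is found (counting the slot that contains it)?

78: h=1 => slot 1
382: h=8 => slot 8
665: h=5 => slot 5
324: h=5, probe 5,6 => slot 6
624: h=8, probe 8,9 => slot 9
944: h=9, probe 9,10 => slot 10
Table: [∅, 78, ∅, ∅, ∅, 665, 324, ∅, 382, 624, 944]
Lookup 324: h=5, probe 5,6 → found at 6.

2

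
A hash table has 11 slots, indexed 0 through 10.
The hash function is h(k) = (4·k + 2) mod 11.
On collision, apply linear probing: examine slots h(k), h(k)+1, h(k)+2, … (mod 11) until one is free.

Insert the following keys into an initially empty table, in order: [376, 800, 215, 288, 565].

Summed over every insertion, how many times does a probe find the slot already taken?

1

376: h=10 → slot 10
800: h=1 → slot 1
215: h=4 → slot 4
288: h=10, probe 10,0 → slot 0
565: h=7 → slot 7
Table: [288, 800, -, -, 215, -, -, 565, -, -, 376]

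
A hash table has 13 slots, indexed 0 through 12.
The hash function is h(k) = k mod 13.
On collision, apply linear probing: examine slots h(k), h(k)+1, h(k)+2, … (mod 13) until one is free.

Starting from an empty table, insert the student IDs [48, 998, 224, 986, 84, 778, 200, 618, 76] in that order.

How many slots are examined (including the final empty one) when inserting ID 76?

3

Insert 48: h=9, slot 9 empty -> index 9.
Insert 998: h=10, slot 10 empty -> index 10.
Insert 224: h=3, slot 3 empty -> index 3.
Insert 986: h=11, slot 11 empty -> index 11.
Insert 84: h=6, slot 6 empty -> index 6.
Insert 778: h=11, slot 11 occupied -> index 12.
Insert 200: h=5, slot 5 empty -> index 5.
Insert 618: h=7, slot 7 empty -> index 7.
Insert 76: h=11, slots 11,12 occupied -> index 0.
Table: [76, —, —, 224, —, 200, 84, 618, —, 48, 998, 986, 778]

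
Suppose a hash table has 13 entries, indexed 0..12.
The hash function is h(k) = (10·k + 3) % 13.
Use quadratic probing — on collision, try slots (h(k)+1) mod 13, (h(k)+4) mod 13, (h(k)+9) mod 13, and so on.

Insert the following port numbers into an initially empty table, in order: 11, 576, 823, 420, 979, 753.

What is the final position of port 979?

11 hashes to 9; slot 9 is free → place at 9.
576 hashes to 4; slot 4 is free → place at 4.
823 hashes to 4; 4 taken → place at 5.
420 hashes to 4; 4,5 taken → place at 8.
979 hashes to 4; 4,5,8 taken → place at 0.
753 hashes to 6; slot 6 is free → place at 6.
Table: [979, -, -, -, 576, 823, 753, -, 420, 11, -, -, -]

0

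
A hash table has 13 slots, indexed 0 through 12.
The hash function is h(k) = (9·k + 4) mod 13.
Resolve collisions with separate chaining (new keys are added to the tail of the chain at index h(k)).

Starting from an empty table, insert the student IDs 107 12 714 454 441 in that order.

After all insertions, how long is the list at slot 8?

4

107 -> bucket 5
12 -> bucket 8
714 -> bucket 8 (collision)
454 -> bucket 8 (collision)
441 -> bucket 8 (collision)
Final buckets:
0: —
1: —
2: —
3: —
4: —
5: 107
6: —
7: —
8: 12 -> 714 -> 454 -> 441
9: —
10: —
11: —
12: —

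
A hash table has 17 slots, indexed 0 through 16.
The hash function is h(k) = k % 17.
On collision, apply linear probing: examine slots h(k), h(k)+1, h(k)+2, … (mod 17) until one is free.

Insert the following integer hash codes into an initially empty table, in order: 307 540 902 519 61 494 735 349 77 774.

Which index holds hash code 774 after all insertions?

14

Insert 307: h=1, slot 1 empty -> index 1.
Insert 540: h=13, slot 13 empty -> index 13.
Insert 902: h=1, slot 1 occupied -> index 2.
Insert 519: h=9, slot 9 empty -> index 9.
Insert 61: h=10, slot 10 empty -> index 10.
Insert 494: h=1, slots 1,2 occupied -> index 3.
Insert 735: h=4, slot 4 empty -> index 4.
Insert 349: h=9, slots 9,10 occupied -> index 11.
Insert 77: h=9, slots 9,10,11 occupied -> index 12.
Insert 774: h=9, slots 9,10,11,12,13 occupied -> index 14.
Table: [_, 307, 902, 494, 735, _, _, _, _, 519, 61, 349, 77, 540, 774, _, _]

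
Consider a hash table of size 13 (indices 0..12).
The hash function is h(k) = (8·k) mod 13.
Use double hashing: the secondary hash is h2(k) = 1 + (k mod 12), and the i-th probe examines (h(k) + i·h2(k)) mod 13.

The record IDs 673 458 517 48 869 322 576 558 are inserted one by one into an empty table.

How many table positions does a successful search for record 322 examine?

2

673: h=2 → slot 2
458: h=11 → slot 11
517: h=2, h2=2, probe 2,4 → slot 4
48: h=7 → slot 7
869: h=10 → slot 10
322: h=2, h2=11, probe 2,0 → slot 0
576: h=6 → slot 6
558: h=5 → slot 5
Table: [322, ∅, 673, ∅, 517, 558, 576, 48, ∅, ∅, 869, 458, ∅]
Lookup 322: h=2, h2=11, probe 2,0 → found at 0.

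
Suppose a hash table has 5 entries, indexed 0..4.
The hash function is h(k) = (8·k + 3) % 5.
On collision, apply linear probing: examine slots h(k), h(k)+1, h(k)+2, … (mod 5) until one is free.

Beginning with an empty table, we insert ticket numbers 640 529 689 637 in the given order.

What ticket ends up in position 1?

640: h=3 -> slot 3
529: h=0 -> slot 0
689: h=0, probe 0,1 -> slot 1
637: h=4 -> slot 4
Table: [529, 689, ., 640, 637]

689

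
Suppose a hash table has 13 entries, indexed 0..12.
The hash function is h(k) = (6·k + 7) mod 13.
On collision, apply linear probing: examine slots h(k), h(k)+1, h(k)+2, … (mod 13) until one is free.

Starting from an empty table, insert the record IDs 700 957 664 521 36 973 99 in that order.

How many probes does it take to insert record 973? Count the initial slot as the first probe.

700 hashes to 8; slot 8 is free => place at 8.
957 hashes to 3; slot 3 is free => place at 3.
664 hashes to 0; slot 0 is free => place at 0.
521 hashes to 0; 0 taken => place at 1.
36 hashes to 2; slot 2 is free => place at 2.
973 hashes to 8; 8 taken => place at 9.
99 hashes to 3; 3 taken => place at 4.
Table: [664, 521, 36, 957, 99, _, _, _, 700, 973, _, _, _]

2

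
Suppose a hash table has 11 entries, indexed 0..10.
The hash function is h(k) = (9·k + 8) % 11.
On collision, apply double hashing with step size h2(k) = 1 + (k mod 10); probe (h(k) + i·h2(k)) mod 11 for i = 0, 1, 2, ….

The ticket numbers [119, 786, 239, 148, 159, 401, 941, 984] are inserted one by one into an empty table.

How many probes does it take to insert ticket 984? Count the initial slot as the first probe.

119 hashes to 1; slot 1 is free → place at 1.
786 hashes to 9; slot 9 is free → place at 9.
239 hashes to 3; slot 3 is free → place at 3.
148 hashes to 9, h2=9; 9 taken → place at 7.
159 hashes to 9, h2=10; 9 taken → place at 8.
401 hashes to 9, h2=2; 9 taken → place at 0.
941 hashes to 7, h2=2; 7,9,0 taken → place at 2.
984 hashes to 9, h2=5; 9,3,8,2,7,1 taken → place at 6.
Table: [401, 119, 941, 239, -, -, 984, 148, 159, 786, -]

7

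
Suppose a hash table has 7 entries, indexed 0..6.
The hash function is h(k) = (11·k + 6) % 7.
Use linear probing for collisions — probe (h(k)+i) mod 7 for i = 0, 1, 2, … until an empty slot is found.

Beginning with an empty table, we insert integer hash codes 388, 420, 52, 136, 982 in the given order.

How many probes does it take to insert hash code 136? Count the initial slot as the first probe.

Insert 388: h=4, slot 4 empty -> index 4.
Insert 420: h=6, slot 6 empty -> index 6.
Insert 52: h=4, slot 4 occupied -> index 5.
Insert 136: h=4, slots 4,5,6 occupied -> index 0.
Insert 982: h=0, slot 0 occupied -> index 1.
Table: [136, 982, ., ., 388, 52, 420]

4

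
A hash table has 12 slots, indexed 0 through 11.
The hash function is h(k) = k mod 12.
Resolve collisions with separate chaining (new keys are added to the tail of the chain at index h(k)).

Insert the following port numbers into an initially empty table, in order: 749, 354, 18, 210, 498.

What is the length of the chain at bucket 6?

4

Insert 749: h=5, bucket 5 empty → new chain.
Insert 354: h=6, bucket 6 empty → new chain.
Insert 18: h=6, bucket 6 nonempty → append to chain.
Insert 210: h=6, bucket 6 nonempty → append to chain.
Insert 498: h=6, bucket 6 nonempty → append to chain.
Final buckets:
0: —
1: —
2: —
3: —
4: —
5: 749
6: 354 -> 18 -> 210 -> 498
7: —
8: —
9: —
10: —
11: —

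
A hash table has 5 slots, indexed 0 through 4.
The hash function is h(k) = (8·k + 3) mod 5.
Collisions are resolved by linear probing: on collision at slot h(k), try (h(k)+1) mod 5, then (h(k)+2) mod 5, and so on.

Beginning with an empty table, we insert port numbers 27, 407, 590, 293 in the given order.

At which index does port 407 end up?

27 hashes to 4; slot 4 is free → place at 4.
407 hashes to 4; 4 taken → place at 0.
590 hashes to 3; slot 3 is free → place at 3.
293 hashes to 2; slot 2 is free → place at 2.
Table: [407, —, 293, 590, 27]

0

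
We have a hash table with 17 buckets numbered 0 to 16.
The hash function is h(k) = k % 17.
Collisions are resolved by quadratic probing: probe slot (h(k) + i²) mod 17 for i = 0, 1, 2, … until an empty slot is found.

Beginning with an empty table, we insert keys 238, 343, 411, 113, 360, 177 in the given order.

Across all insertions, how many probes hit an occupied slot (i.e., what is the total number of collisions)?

Insert 238: h=0, slot 0 empty -> index 0.
Insert 343: h=3, slot 3 empty -> index 3.
Insert 411: h=3, slot 3 occupied -> index 4.
Insert 113: h=11, slot 11 empty -> index 11.
Insert 360: h=3, slots 3,4 occupied -> index 7.
Insert 177: h=7, slot 7 occupied -> index 8.
Table: [238, ∅, ∅, 343, 411, ∅, ∅, 360, 177, ∅, ∅, 113, ∅, ∅, ∅, ∅, ∅]

4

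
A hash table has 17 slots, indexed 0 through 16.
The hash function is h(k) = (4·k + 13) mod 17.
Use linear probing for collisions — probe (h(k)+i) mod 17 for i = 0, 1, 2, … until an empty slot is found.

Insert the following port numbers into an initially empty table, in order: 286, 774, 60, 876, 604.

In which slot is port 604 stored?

286 hashes to 1; slot 1 is free -> place at 1.
774 hashes to 15; slot 15 is free -> place at 15.
60 hashes to 15; 15 taken -> place at 16.
876 hashes to 15; 15,16 taken -> place at 0.
604 hashes to 15; 15,16,0,1 taken -> place at 2.
Table: [876, 286, 604, -, -, -, -, -, -, -, -, -, -, -, -, 774, 60]

2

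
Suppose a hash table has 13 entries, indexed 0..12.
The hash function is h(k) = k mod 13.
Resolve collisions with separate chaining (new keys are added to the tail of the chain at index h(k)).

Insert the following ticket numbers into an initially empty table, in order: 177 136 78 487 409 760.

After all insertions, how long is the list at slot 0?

177 → bucket 8
136 → bucket 6
78 → bucket 0
487 → bucket 6 (collision)
409 → bucket 6 (collision)
760 → bucket 6 (collision)
Final buckets:
0: 78
1: _
2: _
3: _
4: _
5: _
6: 136 -> 487 -> 409 -> 760
7: _
8: 177
9: _
10: _
11: _
12: _

1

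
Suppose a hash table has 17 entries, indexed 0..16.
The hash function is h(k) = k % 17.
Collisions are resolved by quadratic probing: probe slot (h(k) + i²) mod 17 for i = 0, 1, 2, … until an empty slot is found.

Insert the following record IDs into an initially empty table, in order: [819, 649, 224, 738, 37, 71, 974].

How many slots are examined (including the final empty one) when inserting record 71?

Insert 819: h=3, slot 3 empty → index 3.
Insert 649: h=3, slot 3 occupied → index 4.
Insert 224: h=3, slots 3,4 occupied → index 7.
Insert 738: h=7, slot 7 occupied → index 8.
Insert 37: h=3, slots 3,4,7 occupied → index 12.
Insert 71: h=3, slots 3,4,7,12 occupied → index 2.
Insert 974: h=5, slot 5 empty → index 5.
Table: [., ., 71, 819, 649, 974, ., 224, 738, ., ., ., 37, ., ., ., .]

5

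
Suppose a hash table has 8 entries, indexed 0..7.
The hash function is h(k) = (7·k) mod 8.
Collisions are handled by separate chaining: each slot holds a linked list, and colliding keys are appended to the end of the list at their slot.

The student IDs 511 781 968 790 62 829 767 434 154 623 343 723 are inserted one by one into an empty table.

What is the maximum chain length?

4

Insert 511: h=1, bucket 1 empty → new chain.
Insert 781: h=3, bucket 3 empty → new chain.
Insert 968: h=0, bucket 0 empty → new chain.
Insert 790: h=2, bucket 2 empty → new chain.
Insert 62: h=2, bucket 2 nonempty → append to chain.
Insert 829: h=3, bucket 3 nonempty → append to chain.
Insert 767: h=1, bucket 1 nonempty → append to chain.
Insert 434: h=6, bucket 6 empty → new chain.
Insert 154: h=6, bucket 6 nonempty → append to chain.
Insert 623: h=1, bucket 1 nonempty → append to chain.
Insert 343: h=1, bucket 1 nonempty → append to chain.
Insert 723: h=5, bucket 5 empty → new chain.
Final buckets:
0: 968
1: 511 -> 767 -> 623 -> 343
2: 790 -> 62
3: 781 -> 829
4: .
5: 723
6: 434 -> 154
7: .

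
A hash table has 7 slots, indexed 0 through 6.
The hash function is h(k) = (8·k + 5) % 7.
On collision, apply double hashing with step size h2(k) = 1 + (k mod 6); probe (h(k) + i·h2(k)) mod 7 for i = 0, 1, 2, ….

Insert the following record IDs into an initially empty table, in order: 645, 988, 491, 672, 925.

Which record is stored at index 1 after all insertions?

925

Insert 645: h=6, slot 6 empty => index 6.
Insert 988: h=6, h2=5, slot 6 occupied => index 4.
Insert 491: h=6, h2=6, slot 6 occupied => index 5.
Insert 672: h=5, h2=1, slots 5,6 occupied => index 0.
Insert 925: h=6, h2=2, slot 6 occupied => index 1.
Table: [672, 925, —, —, 988, 491, 645]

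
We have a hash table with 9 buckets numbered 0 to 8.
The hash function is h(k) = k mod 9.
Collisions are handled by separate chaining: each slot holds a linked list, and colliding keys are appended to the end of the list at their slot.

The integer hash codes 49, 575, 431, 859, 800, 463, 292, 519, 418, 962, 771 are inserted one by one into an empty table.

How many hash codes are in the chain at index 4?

5

49 → bucket 4
575 → bucket 8
431 → bucket 8 (collision)
859 → bucket 4 (collision)
800 → bucket 8 (collision)
463 → bucket 4 (collision)
292 → bucket 4 (collision)
519 → bucket 6
418 → bucket 4 (collision)
962 → bucket 8 (collision)
771 → bucket 6 (collision)
Final buckets:
0: .
1: .
2: .
3: .
4: 49 -> 859 -> 463 -> 292 -> 418
5: .
6: 519 -> 771
7: .
8: 575 -> 431 -> 800 -> 962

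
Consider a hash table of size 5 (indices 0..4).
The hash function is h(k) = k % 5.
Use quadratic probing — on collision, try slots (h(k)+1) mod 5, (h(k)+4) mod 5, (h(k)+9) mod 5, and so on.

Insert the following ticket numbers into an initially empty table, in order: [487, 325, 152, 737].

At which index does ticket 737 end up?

487 hashes to 2; slot 2 is free → place at 2.
325 hashes to 0; slot 0 is free → place at 0.
152 hashes to 2; 2 taken → place at 3.
737 hashes to 2; 2,3 taken → place at 1.
Table: [325, 737, 487, 152, ∅]

1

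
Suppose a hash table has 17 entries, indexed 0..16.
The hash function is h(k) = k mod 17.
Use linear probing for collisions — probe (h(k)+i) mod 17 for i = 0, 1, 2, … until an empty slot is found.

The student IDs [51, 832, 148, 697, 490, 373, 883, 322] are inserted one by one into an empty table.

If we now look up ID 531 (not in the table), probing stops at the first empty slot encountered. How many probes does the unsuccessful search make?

51 hashes to 0; slot 0 is free -> place at 0.
832 hashes to 16; slot 16 is free -> place at 16.
148 hashes to 12; slot 12 is free -> place at 12.
697 hashes to 0; 0 taken -> place at 1.
490 hashes to 14; slot 14 is free -> place at 14.
373 hashes to 16; 16,0,1 taken -> place at 2.
883 hashes to 16; 16,0,1,2 taken -> place at 3.
322 hashes to 16; 16,0,1,2,3 taken -> place at 4.
Table: [51, 697, 373, 883, 322, _, _, _, _, _, _, _, 148, _, 490, _, 832]
Lookup 531: h=4, probe 4,5 → slot 5 empty, not found.

2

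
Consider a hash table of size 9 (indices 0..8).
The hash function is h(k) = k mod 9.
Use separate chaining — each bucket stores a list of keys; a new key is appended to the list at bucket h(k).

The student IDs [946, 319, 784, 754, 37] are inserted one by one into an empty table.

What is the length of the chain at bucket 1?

3

946 → bucket 1
319 → bucket 4
784 → bucket 1 (collision)
754 → bucket 7
37 → bucket 1 (collision)
Final buckets:
0: .
1: 946 -> 784 -> 37
2: .
3: .
4: 319
5: .
6: .
7: 754
8: .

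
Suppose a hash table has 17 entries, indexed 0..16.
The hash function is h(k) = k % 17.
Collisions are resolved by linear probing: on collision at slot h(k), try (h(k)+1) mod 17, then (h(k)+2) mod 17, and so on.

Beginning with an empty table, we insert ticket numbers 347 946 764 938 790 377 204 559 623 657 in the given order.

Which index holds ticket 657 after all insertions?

347 hashes to 7; slot 7 is free → place at 7.
946 hashes to 11; slot 11 is free → place at 11.
764 hashes to 16; slot 16 is free → place at 16.
938 hashes to 3; slot 3 is free → place at 3.
790 hashes to 8; slot 8 is free → place at 8.
377 hashes to 3; 3 taken → place at 4.
204 hashes to 0; slot 0 is free → place at 0.
559 hashes to 15; slot 15 is free → place at 15.
623 hashes to 11; 11 taken → place at 12.
657 hashes to 11; 11,12 taken → place at 13.
Table: [204, ., ., 938, 377, ., ., 347, 790, ., ., 946, 623, 657, ., 559, 764]

13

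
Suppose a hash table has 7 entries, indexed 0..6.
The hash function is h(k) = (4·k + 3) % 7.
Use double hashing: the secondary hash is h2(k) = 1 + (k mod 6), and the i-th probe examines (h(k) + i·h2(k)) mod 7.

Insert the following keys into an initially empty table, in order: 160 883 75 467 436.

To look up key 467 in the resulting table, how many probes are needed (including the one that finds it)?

2

160: h=6 → slot 6
883: h=0 → slot 0
75: h=2 → slot 2
467: h=2, h2=6, probe 2,1 → slot 1
436: h=4 → slot 4
Table: [883, 467, 75, -, 436, -, 160]
Lookup 467: h=2, h2=6, probe 2,1 → found at 1.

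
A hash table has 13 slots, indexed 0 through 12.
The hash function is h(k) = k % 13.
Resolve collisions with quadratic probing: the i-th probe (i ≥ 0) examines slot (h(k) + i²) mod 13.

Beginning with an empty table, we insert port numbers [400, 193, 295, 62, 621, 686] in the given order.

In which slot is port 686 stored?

0

400: h=10 -> slot 10
193: h=11 -> slot 11
295: h=9 -> slot 9
62: h=10, probe 10,11,1 -> slot 1
621: h=10, probe 10,11,1,6 -> slot 6
686: h=10, probe 10,11,1,6,0 -> slot 0
Table: [686, 62, —, —, —, —, 621, —, —, 295, 400, 193, —]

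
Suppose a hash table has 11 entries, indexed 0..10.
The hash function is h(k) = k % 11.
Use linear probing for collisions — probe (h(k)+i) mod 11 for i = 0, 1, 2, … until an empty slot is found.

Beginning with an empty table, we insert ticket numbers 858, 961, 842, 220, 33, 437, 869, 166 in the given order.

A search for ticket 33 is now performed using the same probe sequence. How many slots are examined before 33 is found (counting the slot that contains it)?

858 hashes to 0; slot 0 is free => place at 0.
961 hashes to 4; slot 4 is free => place at 4.
842 hashes to 6; slot 6 is free => place at 6.
220 hashes to 0; 0 taken => place at 1.
33 hashes to 0; 0,1 taken => place at 2.
437 hashes to 8; slot 8 is free => place at 8.
869 hashes to 0; 0,1,2 taken => place at 3.
166 hashes to 1; 1,2,3,4 taken => place at 5.
Table: [858, 220, 33, 869, 961, 166, 842, -, 437, -, -]
Lookup 33: h=0, probe 0,1,2 → found at 2.

3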